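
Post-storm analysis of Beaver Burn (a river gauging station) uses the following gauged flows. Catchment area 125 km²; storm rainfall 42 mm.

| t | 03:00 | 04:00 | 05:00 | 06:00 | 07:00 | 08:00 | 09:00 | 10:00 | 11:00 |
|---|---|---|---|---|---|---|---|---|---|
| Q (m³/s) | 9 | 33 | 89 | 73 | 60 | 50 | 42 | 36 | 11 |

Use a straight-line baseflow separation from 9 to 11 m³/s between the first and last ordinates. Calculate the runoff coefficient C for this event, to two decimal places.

C ≈ 0.21

ΣQ_DR = 313.0 m³/s; V = ΣQ_DR·Δt = 1.127 × 10^6 m³.
Runoff depth d = V / A = 9.014 mm.
C = d / P = 9.014 / 42 = 0.21.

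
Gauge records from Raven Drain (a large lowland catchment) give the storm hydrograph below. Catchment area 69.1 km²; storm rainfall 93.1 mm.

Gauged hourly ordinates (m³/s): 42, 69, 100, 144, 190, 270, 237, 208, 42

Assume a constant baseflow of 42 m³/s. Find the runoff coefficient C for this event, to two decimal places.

ΣQ_DR = 924.0 m³/s; V = ΣQ_DR·Δt = 3.326 × 10^6 m³.
Runoff depth d = V / A = 48.14 mm.
C = d / P = 48.14 / 93.1 = 0.52.

C ≈ 0.52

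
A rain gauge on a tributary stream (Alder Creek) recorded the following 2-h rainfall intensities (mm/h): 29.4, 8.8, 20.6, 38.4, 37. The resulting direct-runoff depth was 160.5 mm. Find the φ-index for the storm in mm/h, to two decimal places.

φ ≈ 11.29 mm/h

Only the 4 blocks with intensity above φ contribute runoff: 29.4, 20.6, 38.4, 37 mm/h.
Σ(I−φ)·Δt = d  ⇒  (29.4+20.6+38.4+37 − 4φ)·2 = 160.5
φ = (125.4 − 160.5/2) / 4 = 11.29 mm/h.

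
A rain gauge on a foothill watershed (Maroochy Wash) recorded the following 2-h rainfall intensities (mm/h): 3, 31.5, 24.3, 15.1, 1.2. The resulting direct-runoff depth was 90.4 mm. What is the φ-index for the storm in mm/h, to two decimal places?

Only the 3 blocks with intensity above φ contribute runoff: 31.5, 24.3, 15.1 mm/h.
Σ(I−φ)·Δt = d  ⇒  (31.5+24.3+15.1 − 3φ)·2 = 90.4
φ = (70.90 − 90.4/2) / 3 = 8.57 mm/h.

φ ≈ 8.57 mm/h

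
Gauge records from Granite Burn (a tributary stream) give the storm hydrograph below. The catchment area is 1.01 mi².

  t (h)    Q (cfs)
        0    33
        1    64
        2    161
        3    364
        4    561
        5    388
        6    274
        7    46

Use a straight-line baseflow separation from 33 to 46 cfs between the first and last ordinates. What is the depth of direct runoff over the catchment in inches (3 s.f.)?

d ≈ 2.42 in

Direct runoff: 0.00, 29.14, 124.29, 325.43, 520.57, 345.71, 229.86, 0.00 cfs; ΣQ_DR = 1575 cfs.
V = ΣQ_DR · Δt = 1575 × 3600 s = 5.670 × 10^6 ft³.
Over A = 1.01 mi², depth = V / A = 2.42 in.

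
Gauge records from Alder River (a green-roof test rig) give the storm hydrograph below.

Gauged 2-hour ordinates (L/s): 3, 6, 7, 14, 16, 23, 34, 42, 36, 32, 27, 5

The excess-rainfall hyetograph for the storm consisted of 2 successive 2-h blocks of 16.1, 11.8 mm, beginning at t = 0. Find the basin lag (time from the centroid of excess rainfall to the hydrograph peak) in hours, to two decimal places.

Centroid of excess rainfall: t_c = Σ P_i·t̄_i / ΣP_i = 1.8459 h (block centres at 1, 3 h).
Hydrograph peak occurs at t = 14 h, so basin lag t_L = 14 − 1.8459 = 12.15 h.

t_L ≈ 12.15 h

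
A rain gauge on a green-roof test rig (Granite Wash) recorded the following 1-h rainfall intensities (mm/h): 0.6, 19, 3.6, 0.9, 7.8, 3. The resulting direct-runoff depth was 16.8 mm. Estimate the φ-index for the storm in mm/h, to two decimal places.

Only the 2 blocks with intensity above φ contribute runoff: 19, 7.8 mm/h.
Σ(I−φ)·Δt = d  ⇒  (19+7.8 − 2φ)·1 = 16.8
φ = (26.80 − 16.8/1) / 2 = 5.00 mm/h.

φ ≈ 5.00 mm/h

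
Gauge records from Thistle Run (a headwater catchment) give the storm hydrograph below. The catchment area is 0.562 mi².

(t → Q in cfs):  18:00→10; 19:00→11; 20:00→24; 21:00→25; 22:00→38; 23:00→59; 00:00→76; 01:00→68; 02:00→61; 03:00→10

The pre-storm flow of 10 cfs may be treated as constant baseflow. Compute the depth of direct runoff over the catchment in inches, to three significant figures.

d ≈ 0.778 in

Direct runoff: 0.0, 1.0, 14.0, 15.0, 28.0, 49.0, 66.0, 58.0, 51.0, 0.0 cfs; ΣQ_DR = 282.0 cfs.
V = ΣQ_DR · Δt = 282.0 × 3600 s = 1.015 × 10^6 ft³.
Over A = 0.562 mi², depth = V / A = 0.778 in.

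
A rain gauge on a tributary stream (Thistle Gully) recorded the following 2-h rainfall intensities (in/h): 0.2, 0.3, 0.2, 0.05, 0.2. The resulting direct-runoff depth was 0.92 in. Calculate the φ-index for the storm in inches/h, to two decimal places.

φ ≈ 0.11 in/h

Only the 4 blocks with intensity above φ contribute runoff: 0.2, 0.3, 0.2, 0.2 in/h.
Σ(I−φ)·Δt = d  ⇒  (0.2+0.3+0.2+0.2 − 4φ)·2 = 0.92
φ = (0.9000 − 0.92/2) / 4 = 0.11 in/h.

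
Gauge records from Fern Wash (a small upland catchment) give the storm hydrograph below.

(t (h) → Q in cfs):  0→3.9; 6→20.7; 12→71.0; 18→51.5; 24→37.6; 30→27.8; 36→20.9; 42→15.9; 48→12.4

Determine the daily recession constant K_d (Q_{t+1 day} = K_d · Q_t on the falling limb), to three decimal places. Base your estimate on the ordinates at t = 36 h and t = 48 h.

K_d ≈ 0.352

Between t = 36 h and t = 48 h the flow falls from 20.9 to 12.4 cfs over 2×6 h = 12 h.
Per-interval ratio K = (12.4/20.9)^(1/2) = 0.7703; K_d = K^(24/6) = 0.352.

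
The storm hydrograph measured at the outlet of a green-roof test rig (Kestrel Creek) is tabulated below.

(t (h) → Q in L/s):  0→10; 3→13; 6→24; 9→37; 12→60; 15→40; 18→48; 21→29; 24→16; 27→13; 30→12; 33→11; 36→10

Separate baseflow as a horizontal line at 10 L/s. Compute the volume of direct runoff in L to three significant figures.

V ≈ 2.08 × 10^6 L

Direct-runoff ordinates (Q − Q_b): 0.0, 3.0, 14.0, 27.0, 50.0, 30.0, 38.0, 19.0, 6.0, 3.0, 2.0, 1.0, 0.0 L/s.
ΣQ_DR = 193.0 L/s.
With Δt = 3 h = 10800 s, V = ΣQ_DR · Δt = 193.0 × 10800 = 2.08 × 10^6 L.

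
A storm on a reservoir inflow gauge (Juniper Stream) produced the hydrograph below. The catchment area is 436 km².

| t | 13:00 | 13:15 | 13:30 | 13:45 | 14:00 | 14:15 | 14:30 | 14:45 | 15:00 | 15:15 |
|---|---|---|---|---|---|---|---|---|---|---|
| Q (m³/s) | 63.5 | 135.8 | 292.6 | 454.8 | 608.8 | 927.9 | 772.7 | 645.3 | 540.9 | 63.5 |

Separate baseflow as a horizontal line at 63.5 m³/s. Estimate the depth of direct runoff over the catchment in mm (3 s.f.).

d ≈ 7.99 mm

Direct runoff: 0.0, 72.3, 229.1, 391.3, 545.3, 864.4, 709.2, 581.8, 477.4, 0.0 m³/s; ΣQ_DR = 3871 m³/s.
V = ΣQ_DR · Δt = 3871 × 900 s = 3.484 × 10^6 m³.
Over A = 436 km², depth = V / A = 7.99 mm.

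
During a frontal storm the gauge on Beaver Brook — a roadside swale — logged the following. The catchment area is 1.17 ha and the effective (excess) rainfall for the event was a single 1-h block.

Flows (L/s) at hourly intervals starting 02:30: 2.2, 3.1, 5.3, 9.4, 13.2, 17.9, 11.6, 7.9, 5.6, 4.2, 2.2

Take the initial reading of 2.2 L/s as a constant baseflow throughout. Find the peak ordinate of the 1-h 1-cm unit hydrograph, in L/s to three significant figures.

Direct runoff: 0.0, 0.9, 3.1, 7.2, 11.0, 15.7, 9.4, 5.7, 3.4, 2.0, 0.0 L/s; ΣQ_DR = 58.40 L/s, peak = 15.7 L/s.
Runoff depth d = ΣQ_DR·Δt / A = 58.40 × 3600 / (1.17 ha) = 17.97 mm.
The 1-cm UH is the DRH scaled by (10 mm)/d, so U_p = 15.7 × 10/17.97 = 8.74 L/s.

U_p ≈ 8.74 L/s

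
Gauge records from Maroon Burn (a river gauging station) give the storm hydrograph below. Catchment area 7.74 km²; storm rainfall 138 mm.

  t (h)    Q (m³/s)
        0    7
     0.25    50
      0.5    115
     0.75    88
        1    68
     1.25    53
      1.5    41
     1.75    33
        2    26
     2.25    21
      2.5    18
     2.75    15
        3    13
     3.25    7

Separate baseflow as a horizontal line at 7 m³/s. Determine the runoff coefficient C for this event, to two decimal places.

C ≈ 0.39

ΣQ_DR = 457.0 m³/s; V = ΣQ_DR·Δt = 4.113 × 10^5 m³.
Runoff depth d = V / A = 53.14 mm.
C = d / P = 53.14 / 138 = 0.39.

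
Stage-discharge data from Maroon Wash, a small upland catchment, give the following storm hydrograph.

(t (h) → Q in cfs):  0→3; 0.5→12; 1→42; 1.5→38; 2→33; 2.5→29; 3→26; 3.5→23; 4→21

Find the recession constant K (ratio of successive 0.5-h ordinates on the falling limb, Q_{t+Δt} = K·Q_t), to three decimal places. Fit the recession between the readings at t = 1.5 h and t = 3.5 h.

K ≈ 0.882

Using the recession-limb readings at t = 1.5 h and t = 3.5 h: Q falls from 38 to 23 cfs over 4 intervals.
K = (Q₂/Q₁)^(1/4) = (23/38)^(1/4) = 0.882.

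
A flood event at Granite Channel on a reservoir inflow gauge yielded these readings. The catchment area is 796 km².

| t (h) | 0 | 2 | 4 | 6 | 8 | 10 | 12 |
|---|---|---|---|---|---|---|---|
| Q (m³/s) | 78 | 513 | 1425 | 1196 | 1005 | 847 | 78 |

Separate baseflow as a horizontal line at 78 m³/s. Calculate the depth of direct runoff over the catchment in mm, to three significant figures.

d ≈ 41.6 mm

Direct runoff: 0.0, 435.0, 1347.0, 1118.0, 927.0, 769.0, 0.0 m³/s; ΣQ_DR = 4596 m³/s.
V = ΣQ_DR · Δt = 4596 × 7200 s = 3.309 × 10^7 m³.
Over A = 796 km², depth = V / A = 41.6 mm.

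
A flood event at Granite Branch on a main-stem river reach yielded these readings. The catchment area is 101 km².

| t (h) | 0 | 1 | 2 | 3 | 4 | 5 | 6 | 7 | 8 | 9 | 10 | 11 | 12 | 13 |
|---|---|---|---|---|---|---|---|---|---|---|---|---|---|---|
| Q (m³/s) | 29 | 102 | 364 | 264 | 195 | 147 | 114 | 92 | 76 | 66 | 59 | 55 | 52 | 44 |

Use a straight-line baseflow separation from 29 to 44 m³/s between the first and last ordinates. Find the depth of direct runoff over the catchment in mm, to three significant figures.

Direct runoff: 0.00, 71.85, 332.69, 231.54, 161.38, 112.23, 78.08, 54.92, 37.77, 26.62, 18.46, 13.31, 9.15, 0.00 m³/s; ΣQ_DR = 1148 m³/s.
V = ΣQ_DR · Δt = 1148 × 3600 s = 4.133 × 10^6 m³.
Over A = 101 km², depth = V / A = 40.9 mm.

d ≈ 40.9 mm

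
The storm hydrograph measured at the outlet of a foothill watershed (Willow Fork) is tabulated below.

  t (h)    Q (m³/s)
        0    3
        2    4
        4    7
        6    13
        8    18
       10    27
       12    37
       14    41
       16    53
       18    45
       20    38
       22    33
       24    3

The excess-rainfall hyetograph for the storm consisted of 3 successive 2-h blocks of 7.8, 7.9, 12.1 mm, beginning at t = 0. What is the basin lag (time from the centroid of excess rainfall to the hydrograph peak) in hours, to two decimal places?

t_L ≈ 12.69 h

Centroid of excess rainfall: t_c = Σ P_i·t̄_i / ΣP_i = 3.3094 h (block centres at 1, 3, 5 h).
Hydrograph peak occurs at t = 16 h, so basin lag t_L = 16 − 3.3094 = 12.69 h.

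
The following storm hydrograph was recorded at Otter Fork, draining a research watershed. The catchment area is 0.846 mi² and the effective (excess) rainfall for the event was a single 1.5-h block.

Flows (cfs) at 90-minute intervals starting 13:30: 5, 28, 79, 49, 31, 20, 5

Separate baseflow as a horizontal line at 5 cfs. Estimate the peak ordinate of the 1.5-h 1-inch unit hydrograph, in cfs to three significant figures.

Direct runoff: 0.0, 23.0, 74.0, 44.0, 26.0, 15.0, 0.0 cfs; ΣQ_DR = 182.0 cfs, peak = 74.0 cfs.
Runoff depth d = ΣQ_DR·Δt / A = 182.0 × 5400 / (0.846 mi²) = 0.5000 in.
The 1-inch UH is the DRH scaled by (1 in)/d, so U_p = 74.0 × 1/0.5000 = 148 cfs.

U_p ≈ 148 cfs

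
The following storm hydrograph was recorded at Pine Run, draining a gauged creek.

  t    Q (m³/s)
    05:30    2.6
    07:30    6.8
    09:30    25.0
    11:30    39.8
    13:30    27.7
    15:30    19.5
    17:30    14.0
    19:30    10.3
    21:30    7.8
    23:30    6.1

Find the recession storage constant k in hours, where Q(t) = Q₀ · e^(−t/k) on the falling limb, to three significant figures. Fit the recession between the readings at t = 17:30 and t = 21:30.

On the falling limb, Q drops from 14.0 to 7.8 m³/s between t = 17:30 and t = 21:30 (Δt = 4 h).
k = −Δt / ln(Q₂/Q₁) = −4 / ln(7.8/14.0) = 6.84 h.

k ≈ 6.84 h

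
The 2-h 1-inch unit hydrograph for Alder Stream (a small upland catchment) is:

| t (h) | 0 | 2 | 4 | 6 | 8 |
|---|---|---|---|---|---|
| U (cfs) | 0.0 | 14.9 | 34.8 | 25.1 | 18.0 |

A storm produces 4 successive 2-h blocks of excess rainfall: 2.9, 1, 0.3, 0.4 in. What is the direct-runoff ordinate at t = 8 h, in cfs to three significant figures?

Q ≈ 93.7 cfs

By discrete convolution, Q_j = Σ (P_i / 1 in) · U_{j−i}.
At t = 8 h (j=4): Q = (2.9/1)·18.0 + (1/1)·25.1 + (0.3/1)·34.8 + (0.4/1)·14.9 = 93.7 cfs.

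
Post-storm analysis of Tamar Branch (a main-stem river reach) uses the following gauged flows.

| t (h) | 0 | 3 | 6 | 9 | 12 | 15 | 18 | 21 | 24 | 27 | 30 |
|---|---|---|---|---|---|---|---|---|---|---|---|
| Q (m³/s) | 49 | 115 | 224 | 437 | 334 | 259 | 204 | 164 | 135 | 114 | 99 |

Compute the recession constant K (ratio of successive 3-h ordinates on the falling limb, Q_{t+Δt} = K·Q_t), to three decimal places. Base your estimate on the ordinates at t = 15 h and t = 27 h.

Using the recession-limb readings at t = 15 h and t = 27 h: Q falls from 259 to 114 m³/s over 4 intervals.
K = (Q₂/Q₁)^(1/4) = (114/259)^(1/4) = 0.815.

K ≈ 0.815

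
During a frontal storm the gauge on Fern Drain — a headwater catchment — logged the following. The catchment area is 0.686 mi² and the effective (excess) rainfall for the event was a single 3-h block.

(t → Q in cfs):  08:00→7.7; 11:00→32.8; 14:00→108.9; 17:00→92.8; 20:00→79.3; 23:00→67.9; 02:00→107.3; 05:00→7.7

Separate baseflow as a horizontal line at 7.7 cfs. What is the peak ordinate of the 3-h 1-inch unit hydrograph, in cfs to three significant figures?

Direct runoff: 0.0, 25.1, 101.2, 85.1, 71.6, 60.2, 99.6, 0.0 cfs; ΣQ_DR = 442.8 cfs, peak = 101.2 cfs.
Runoff depth d = ΣQ_DR·Δt / A = 442.8 × 10800 / (0.686 mi²) = 3.001 in.
The 1-inch UH is the DRH scaled by (1 in)/d, so U_p = 101.2 × 1/3.001 = 33.7 cfs.

U_p ≈ 33.7 cfs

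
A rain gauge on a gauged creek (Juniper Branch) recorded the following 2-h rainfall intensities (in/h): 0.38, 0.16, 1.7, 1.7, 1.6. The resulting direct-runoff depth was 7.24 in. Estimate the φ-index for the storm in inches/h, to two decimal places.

φ ≈ 0.46 in/h

Only the 3 blocks with intensity above φ contribute runoff: 1.7, 1.7, 1.6 in/h.
Σ(I−φ)·Δt = d  ⇒  (1.7+1.7+1.6 − 3φ)·2 = 7.24
φ = (5.000 − 7.24/2) / 3 = 0.46 in/h.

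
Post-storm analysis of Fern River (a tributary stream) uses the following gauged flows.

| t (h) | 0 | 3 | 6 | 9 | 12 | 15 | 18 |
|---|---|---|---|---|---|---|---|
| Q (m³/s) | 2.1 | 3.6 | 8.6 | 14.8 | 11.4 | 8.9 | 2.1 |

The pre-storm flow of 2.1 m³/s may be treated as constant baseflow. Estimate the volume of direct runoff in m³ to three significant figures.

V ≈ 3.97 × 10^5 m³

Direct-runoff ordinates (Q − Q_b): 0.0, 1.5, 6.5, 12.7, 9.3, 6.8, 0.0 m³/s.
ΣQ_DR = 36.80 m³/s.
With Δt = 3 h = 10800 s, V = ΣQ_DR · Δt = 36.80 × 10800 = 3.97 × 10^5 m³.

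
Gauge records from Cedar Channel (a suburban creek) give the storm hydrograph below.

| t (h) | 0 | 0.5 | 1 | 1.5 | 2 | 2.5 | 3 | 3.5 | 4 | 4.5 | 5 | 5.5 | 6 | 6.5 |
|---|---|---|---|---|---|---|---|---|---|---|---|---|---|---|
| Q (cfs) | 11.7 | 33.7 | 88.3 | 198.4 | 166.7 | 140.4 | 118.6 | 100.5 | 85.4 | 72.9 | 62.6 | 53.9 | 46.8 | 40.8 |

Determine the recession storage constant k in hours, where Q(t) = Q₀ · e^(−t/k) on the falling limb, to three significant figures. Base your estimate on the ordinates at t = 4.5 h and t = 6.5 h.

On the falling limb, Q drops from 72.9 to 40.8 cfs between t = 4.5 h and t = 6.5 h (Δt = 2 h).
k = −Δt / ln(Q₂/Q₁) = −2 / ln(40.8/72.9) = 3.45 h.

k ≈ 3.45 h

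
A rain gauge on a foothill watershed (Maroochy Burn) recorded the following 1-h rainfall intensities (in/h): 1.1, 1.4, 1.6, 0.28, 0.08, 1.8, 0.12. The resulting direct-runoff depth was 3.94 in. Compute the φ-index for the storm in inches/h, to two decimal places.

Only the 4 blocks with intensity above φ contribute runoff: 1.1, 1.4, 1.6, 1.8 in/h.
Σ(I−φ)·Δt = d  ⇒  (1.1+1.4+1.6+1.8 − 4φ)·1 = 3.94
φ = (5.900 − 3.94/1) / 4 = 0.49 in/h.

φ ≈ 0.49 in/h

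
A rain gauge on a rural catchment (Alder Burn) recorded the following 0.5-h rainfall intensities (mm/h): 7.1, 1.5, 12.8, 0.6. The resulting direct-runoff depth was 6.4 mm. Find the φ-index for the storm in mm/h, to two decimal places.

φ ≈ 3.55 mm/h

Only the 2 blocks with intensity above φ contribute runoff: 7.1, 12.8 mm/h.
Σ(I−φ)·Δt = d  ⇒  (7.1+12.8 − 2φ)·0.5 = 6.4
φ = (19.90 − 6.4/0.5) / 2 = 3.55 mm/h.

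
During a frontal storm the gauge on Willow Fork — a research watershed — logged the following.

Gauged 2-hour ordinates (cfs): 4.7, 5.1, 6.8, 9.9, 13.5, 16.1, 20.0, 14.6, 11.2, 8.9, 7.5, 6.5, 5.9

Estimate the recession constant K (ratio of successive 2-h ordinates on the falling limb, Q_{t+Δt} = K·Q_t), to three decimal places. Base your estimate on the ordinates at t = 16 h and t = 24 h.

K ≈ 0.852

Using the recession-limb readings at t = 16 h and t = 24 h: Q falls from 11.2 to 5.9 cfs over 4 intervals.
K = (Q₂/Q₁)^(1/4) = (5.9/11.2)^(1/4) = 0.852.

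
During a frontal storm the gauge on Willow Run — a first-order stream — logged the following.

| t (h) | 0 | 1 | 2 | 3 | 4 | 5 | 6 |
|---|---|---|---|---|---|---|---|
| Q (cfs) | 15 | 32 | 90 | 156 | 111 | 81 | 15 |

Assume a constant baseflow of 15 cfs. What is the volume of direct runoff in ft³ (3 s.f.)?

V ≈ 1.42 × 10^6 ft³

Direct-runoff ordinates (Q − Q_b): 0.0, 17.0, 75.0, 141.0, 96.0, 66.0, 0.0 cfs.
ΣQ_DR = 395.0 cfs.
With Δt = 1 h = 3600 s, V = ΣQ_DR · Δt = 395.0 × 3600 = 1.42 × 10^6 ft³.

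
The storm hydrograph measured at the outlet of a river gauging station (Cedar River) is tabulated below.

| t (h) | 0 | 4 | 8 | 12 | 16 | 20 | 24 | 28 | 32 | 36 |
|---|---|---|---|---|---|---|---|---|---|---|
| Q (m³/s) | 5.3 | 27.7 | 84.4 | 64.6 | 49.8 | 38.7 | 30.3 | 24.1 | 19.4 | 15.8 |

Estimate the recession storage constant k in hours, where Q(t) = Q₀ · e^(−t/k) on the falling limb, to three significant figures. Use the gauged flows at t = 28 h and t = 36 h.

k ≈ 18.9 h

On the falling limb, Q drops from 24.1 to 15.8 m³/s between t = 28 h and t = 36 h (Δt = 8 h).
k = −Δt / ln(Q₂/Q₁) = −8 / ln(15.8/24.1) = 18.9 h.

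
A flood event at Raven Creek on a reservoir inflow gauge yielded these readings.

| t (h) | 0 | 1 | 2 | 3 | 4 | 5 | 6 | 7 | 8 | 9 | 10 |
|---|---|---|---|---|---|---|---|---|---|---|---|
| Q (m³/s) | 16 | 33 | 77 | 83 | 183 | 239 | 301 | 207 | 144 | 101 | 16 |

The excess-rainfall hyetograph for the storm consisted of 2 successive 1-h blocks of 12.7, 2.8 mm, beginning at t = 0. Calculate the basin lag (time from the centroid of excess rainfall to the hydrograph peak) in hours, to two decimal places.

t_L ≈ 5.32 h

Centroid of excess rainfall: t_c = Σ P_i·t̄_i / ΣP_i = 0.6806 h (block centres at 0.5, 1.5 h).
Hydrograph peak occurs at t = 6 h, so basin lag t_L = 6 − 0.6806 = 5.32 h.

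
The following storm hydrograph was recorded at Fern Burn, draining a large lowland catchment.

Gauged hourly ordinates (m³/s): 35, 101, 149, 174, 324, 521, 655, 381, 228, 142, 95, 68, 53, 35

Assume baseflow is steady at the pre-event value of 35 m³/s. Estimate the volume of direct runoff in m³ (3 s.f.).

Direct-runoff ordinates (Q − Q_b): 0.0, 66.0, 114.0, 139.0, 289.0, 486.0, 620.0, 346.0, 193.0, 107.0, 60.0, 33.0, 18.0, 0.0 m³/s.
ΣQ_DR = 2471 m³/s.
With Δt = 1 h = 3600 s, V = ΣQ_DR · Δt = 2471 × 3600 = 8.90 × 10^6 m³.

V ≈ 8.90 × 10^6 m³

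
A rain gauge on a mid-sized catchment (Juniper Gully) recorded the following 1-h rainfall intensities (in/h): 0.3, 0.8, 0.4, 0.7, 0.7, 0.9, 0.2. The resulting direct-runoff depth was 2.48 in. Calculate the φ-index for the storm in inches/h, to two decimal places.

Only the 6 blocks with intensity above φ contribute runoff: 0.3, 0.8, 0.4, 0.7, 0.7, 0.9 in/h.
Σ(I−φ)·Δt = d  ⇒  (0.3+0.8+0.4+0.7+0.7+0.9 − 6φ)·1 = 2.48
φ = (3.800 − 2.48/1) / 6 = 0.22 in/h.

φ ≈ 0.22 in/h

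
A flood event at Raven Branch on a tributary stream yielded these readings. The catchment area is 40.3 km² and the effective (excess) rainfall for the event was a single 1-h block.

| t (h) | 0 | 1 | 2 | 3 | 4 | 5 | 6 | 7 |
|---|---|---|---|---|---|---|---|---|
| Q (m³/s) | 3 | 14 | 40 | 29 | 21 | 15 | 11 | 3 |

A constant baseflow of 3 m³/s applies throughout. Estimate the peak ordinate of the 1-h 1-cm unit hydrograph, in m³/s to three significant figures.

U_p ≈ 37.0 m³/s

Direct runoff: 0.0, 11.0, 37.0, 26.0, 18.0, 12.0, 8.0, 0.0 m³/s; ΣQ_DR = 112.0 m³/s, peak = 37.0 m³/s.
Runoff depth d = ΣQ_DR·Δt / A = 112.0 × 3600 / (40.3 km²) = 10.00 mm.
The 1-cm UH is the DRH scaled by (10 mm)/d, so U_p = 37.0 × 10/10.00 = 37.0 m³/s.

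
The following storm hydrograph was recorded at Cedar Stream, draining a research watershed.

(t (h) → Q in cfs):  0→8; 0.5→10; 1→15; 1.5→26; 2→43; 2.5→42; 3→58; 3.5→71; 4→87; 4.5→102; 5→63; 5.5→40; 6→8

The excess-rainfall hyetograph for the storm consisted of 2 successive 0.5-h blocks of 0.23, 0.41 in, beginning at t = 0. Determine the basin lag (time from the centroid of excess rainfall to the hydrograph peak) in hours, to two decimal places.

Centroid of excess rainfall: t_c = Σ P_i·t̄_i / ΣP_i = 0.5703 h (block centres at 0.25, 0.75 h).
Hydrograph peak occurs at t = 4.5 h, so basin lag t_L = 4.5 − 0.5703 = 3.93 h.

t_L ≈ 3.93 h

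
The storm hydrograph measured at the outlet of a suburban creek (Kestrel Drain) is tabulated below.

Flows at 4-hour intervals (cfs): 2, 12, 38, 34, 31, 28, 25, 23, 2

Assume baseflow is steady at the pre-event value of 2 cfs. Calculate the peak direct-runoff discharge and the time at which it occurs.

Subtracting baseflow gives direct-runoff ordinates: 0.0, 10.0, 36.0, 32.0, 29.0, 26.0, 23.0, 21.0, 0.0 cfs.
The maximum is 36.0 cfs, occurring at the reading for t = 8 h.

Q_p = 36.0 cfs at t = 8 h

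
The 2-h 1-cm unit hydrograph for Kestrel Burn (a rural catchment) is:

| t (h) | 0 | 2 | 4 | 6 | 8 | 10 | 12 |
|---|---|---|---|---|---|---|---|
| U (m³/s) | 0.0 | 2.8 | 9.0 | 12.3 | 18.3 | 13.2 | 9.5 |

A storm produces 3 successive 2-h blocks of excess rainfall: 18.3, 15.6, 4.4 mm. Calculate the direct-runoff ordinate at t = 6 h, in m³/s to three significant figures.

Q ≈ 37.8 m³/s

By discrete convolution, Q_j = Σ (P_i / 10 mm) · U_{j−i}.
At t = 6 h (j=3): Q = (18.3/10)·12.3 + (15.6/10)·9.0 + (4.4/10)·2.8 = 37.8 m³/s.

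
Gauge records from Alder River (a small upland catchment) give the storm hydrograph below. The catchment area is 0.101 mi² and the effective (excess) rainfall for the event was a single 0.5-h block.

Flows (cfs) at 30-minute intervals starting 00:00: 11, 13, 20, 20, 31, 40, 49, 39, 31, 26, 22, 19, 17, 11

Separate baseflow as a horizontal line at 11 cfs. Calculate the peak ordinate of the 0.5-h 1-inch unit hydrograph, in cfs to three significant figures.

Direct runoff: 0.0, 2.0, 9.0, 9.0, 20.0, 29.0, 38.0, 28.0, 20.0, 15.0, 11.0, 8.0, 6.0, 0.0 cfs; ΣQ_DR = 195.0 cfs, peak = 38.0 cfs.
Runoff depth d = ΣQ_DR·Δt / A = 195.0 × 1800 / (0.101 mi²) = 1.496 in.
The 1-inch UH is the DRH scaled by (1 in)/d, so U_p = 38.0 × 1/1.496 = 25.4 cfs.

U_p ≈ 25.4 cfs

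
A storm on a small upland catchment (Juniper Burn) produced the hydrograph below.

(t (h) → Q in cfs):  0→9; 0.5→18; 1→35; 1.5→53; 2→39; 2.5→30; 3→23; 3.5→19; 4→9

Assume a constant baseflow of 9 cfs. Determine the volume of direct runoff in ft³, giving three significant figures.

V ≈ 2.77 × 10^5 ft³

Direct-runoff ordinates (Q − Q_b): 0.0, 9.0, 26.0, 44.0, 30.0, 21.0, 14.0, 10.0, 0.0 cfs.
ΣQ_DR = 154.0 cfs.
With Δt = 0.5 h = 1800 s, V = ΣQ_DR · Δt = 154.0 × 1800 = 2.77 × 10^5 ft³.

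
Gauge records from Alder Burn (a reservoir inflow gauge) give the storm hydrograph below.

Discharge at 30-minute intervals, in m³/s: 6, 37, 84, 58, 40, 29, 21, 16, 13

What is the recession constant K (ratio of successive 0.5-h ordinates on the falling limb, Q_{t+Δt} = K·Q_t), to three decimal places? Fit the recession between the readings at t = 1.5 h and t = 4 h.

Using the recession-limb readings at t = 1.5 h and t = 4 h: Q falls from 58 to 13 m³/s over 5 intervals.
K = (Q₂/Q₁)^(1/5) = (13/58)^(1/5) = 0.741.

K ≈ 0.741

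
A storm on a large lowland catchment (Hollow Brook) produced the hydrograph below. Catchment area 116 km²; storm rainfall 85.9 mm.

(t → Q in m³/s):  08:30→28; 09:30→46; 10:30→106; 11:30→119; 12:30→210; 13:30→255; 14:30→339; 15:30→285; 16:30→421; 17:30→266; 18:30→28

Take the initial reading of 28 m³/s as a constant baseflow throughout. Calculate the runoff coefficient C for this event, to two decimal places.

C ≈ 0.65

ΣQ_DR = 1795 m³/s; V = ΣQ_DR·Δt = 6.462 × 10^6 m³.
Runoff depth d = V / A = 55.71 mm.
C = d / P = 55.71 / 85.9 = 0.65.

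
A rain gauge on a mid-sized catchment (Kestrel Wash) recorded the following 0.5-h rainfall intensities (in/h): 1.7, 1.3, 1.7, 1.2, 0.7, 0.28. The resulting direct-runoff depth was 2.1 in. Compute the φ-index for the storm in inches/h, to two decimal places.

φ ≈ 0.48 in/h

Only the 5 blocks with intensity above φ contribute runoff: 1.7, 1.3, 1.7, 1.2, 0.7 in/h.
Σ(I−φ)·Δt = d  ⇒  (1.7+1.3+1.7+1.2+0.7 − 5φ)·0.5 = 2.1
φ = (6.600 − 2.1/0.5) / 5 = 0.48 in/h.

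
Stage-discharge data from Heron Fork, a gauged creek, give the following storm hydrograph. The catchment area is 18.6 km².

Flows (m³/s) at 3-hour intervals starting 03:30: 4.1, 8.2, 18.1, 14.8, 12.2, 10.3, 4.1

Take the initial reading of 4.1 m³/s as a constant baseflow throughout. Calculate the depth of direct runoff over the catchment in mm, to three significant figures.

Direct runoff: 0.0, 4.1, 14.0, 10.7, 8.1, 6.2, 0.0 m³/s; ΣQ_DR = 43.10 m³/s.
V = ΣQ_DR · Δt = 43.10 × 10800 s = 4.655 × 10^5 m³.
Over A = 18.6 km², depth = V / A = 25.0 mm.

d ≈ 25.0 mm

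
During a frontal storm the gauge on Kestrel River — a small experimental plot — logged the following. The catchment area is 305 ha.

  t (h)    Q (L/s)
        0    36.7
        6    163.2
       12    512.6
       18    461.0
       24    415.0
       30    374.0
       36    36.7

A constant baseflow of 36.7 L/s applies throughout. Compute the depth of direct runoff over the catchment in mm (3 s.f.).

d ≈ 12.3 mm

Direct runoff: 0.0, 126.5, 475.9, 424.3, 378.3, 337.3, 0.0 L/s; ΣQ_DR = 1742 L/s.
V = ΣQ_DR · Δt = 1742 × 21600 s = 3.763 × 10^7 L.
Over A = 305 ha, depth = V / A = 12.3 mm.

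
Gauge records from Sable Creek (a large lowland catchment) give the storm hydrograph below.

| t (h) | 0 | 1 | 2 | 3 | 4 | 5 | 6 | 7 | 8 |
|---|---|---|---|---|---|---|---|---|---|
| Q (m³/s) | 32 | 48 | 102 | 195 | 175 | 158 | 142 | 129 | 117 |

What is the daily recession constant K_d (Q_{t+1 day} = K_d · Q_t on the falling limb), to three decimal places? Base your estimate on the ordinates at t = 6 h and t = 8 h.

K_d ≈ 0.098

Between t = 6 h and t = 8 h the flow falls from 142 to 117 m³/s over 2×1 h = 2 h.
Per-interval ratio K = (117/142)^(1/2) = 0.9077; K_d = K^(24/1) = 0.098.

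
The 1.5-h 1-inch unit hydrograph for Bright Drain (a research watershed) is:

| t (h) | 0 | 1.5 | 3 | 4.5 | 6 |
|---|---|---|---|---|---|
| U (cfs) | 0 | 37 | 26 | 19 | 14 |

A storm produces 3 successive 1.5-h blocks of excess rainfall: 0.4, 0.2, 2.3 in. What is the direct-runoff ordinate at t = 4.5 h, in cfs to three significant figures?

Q ≈ 97.9 cfs

By discrete convolution, Q_j = Σ (P_i / 1 in) · U_{j−i}.
At t = 4.5 h (j=3): Q = (0.4/1)·19 + (0.2/1)·26 + (2.3/1)·37 = 97.9 cfs.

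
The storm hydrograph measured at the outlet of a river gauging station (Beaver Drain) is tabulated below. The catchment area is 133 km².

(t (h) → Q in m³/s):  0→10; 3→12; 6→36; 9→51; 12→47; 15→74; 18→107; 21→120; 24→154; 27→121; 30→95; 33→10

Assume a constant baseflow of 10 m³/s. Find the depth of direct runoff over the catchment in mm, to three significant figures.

Direct runoff: 0.0, 2.0, 26.0, 41.0, 37.0, 64.0, 97.0, 110.0, 144.0, 111.0, 85.0, 0.0 m³/s; ΣQ_DR = 717.0 m³/s.
V = ΣQ_DR · Δt = 717.0 × 10800 s = 7.744 × 10^6 m³.
Over A = 133 km², depth = V / A = 58.2 mm.

d ≈ 58.2 mm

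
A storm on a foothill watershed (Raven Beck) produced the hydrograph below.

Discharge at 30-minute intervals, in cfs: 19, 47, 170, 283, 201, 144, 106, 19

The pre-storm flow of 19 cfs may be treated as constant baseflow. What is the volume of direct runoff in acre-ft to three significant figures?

V ≈ 34.6 acre-ft

Direct-runoff ordinates (Q − Q_b): 0.0, 28.0, 151.0, 264.0, 182.0, 125.0, 87.0, 0.0 cfs.
ΣQ_DR = 837.0 cfs.
With Δt = 0.5 h = 1800 s, V = ΣQ_DR · Δt = 837.0 × 1800 = 1.51 × 10^6 ft³ = 34.6 acre-ft.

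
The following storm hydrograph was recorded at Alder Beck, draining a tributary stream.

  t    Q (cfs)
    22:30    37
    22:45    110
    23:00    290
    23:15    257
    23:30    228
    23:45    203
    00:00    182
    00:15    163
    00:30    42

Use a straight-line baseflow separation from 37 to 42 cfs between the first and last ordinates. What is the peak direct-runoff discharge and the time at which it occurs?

Subtracting baseflow gives direct-runoff ordinates: 0.00, 72.38, 251.75, 218.12, 188.50, 162.88, 141.25, 121.62, 0.00 cfs.
The maximum is 251.75 cfs, occurring at the reading for t = 23:00.

Q_p = 251.75 cfs at t = 23:00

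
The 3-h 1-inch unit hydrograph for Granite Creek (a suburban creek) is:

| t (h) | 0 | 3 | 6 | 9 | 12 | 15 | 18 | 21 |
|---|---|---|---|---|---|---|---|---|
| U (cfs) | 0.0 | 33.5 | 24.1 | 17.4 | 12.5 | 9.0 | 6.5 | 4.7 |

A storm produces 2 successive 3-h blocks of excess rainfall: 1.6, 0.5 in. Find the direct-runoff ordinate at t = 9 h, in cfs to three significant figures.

Q ≈ 39.9 cfs

By discrete convolution, Q_j = Σ (P_i / 1 in) · U_{j−i}.
At t = 9 h (j=3): Q = (1.6/1)·17.4 + (0.5/1)·24.1 = 39.9 cfs.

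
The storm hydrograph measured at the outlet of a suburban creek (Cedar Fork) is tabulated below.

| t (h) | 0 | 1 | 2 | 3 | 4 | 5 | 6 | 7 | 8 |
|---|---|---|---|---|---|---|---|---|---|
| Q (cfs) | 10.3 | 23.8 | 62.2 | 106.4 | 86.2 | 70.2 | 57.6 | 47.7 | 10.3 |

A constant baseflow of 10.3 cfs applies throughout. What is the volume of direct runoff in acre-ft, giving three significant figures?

Direct-runoff ordinates (Q − Q_b): 0.0, 13.5, 51.9, 96.1, 75.9, 59.9, 47.3, 37.4, 0.0 cfs.
ΣQ_DR = 382.0 cfs.
With Δt = 1 h = 3600 s, V = ΣQ_DR · Δt = 382.0 × 3600 = 1.38 × 10^6 ft³ = 31.6 acre-ft.

V ≈ 31.6 acre-ft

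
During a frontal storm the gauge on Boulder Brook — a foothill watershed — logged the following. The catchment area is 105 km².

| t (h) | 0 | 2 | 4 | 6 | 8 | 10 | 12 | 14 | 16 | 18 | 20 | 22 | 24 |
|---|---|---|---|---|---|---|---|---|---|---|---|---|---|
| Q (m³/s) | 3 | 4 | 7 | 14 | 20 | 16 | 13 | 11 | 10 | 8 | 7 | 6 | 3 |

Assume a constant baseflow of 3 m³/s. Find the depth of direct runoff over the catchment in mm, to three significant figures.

Direct runoff: 0.0, 1.0, 4.0, 11.0, 17.0, 13.0, 10.0, 8.0, 7.0, 5.0, 4.0, 3.0, 0.0 m³/s; ΣQ_DR = 83.00 m³/s.
V = ΣQ_DR · Δt = 83.00 × 7200 s = 5.976 × 10^5 m³.
Over A = 105 km², depth = V / A = 5.69 mm.

d ≈ 5.69 mm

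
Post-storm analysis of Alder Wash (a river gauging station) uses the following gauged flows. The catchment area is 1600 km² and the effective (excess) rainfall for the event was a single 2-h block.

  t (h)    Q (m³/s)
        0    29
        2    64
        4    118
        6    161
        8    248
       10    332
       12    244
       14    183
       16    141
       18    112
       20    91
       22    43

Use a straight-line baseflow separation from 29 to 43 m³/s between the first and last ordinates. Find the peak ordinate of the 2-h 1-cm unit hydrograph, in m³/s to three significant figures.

Direct runoff: 0.00, 33.73, 86.45, 128.18, 213.91, 296.64, 207.36, 145.09, 101.82, 71.55, 49.27, 0.00 m³/s; ΣQ_DR = 1334 m³/s, peak = 296.64 m³/s.
Runoff depth d = ΣQ_DR·Δt / A = 1334 × 7200 / (1600 km²) = 6.003 mm.
The 1-cm UH is the DRH scaled by (10 mm)/d, so U_p = 296.64 × 10/6.003 = 494 m³/s.

U_p ≈ 494 m³/s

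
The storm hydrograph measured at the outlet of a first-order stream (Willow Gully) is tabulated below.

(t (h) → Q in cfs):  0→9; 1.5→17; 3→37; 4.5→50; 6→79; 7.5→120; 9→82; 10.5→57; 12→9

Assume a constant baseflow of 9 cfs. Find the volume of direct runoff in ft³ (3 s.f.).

V ≈ 2.05 × 10^6 ft³

Direct-runoff ordinates (Q − Q_b): 0.0, 8.0, 28.0, 41.0, 70.0, 111.0, 73.0, 48.0, 0.0 cfs.
ΣQ_DR = 379.0 cfs.
With Δt = 1.5 h = 5400 s, V = ΣQ_DR · Δt = 379.0 × 5400 = 2.05 × 10^6 ft³.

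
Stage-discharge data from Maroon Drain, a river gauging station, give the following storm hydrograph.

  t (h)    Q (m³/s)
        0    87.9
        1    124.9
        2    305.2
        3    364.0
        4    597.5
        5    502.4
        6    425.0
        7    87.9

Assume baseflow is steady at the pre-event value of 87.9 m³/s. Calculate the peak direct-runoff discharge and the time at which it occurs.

Q_p = 509.6 m³/s at t = 4 h

Subtracting baseflow gives direct-runoff ordinates: 0.0, 37.0, 217.3, 276.1, 509.6, 414.5, 337.1, 0.0 m³/s.
The maximum is 509.6 m³/s, occurring at the reading for t = 4 h.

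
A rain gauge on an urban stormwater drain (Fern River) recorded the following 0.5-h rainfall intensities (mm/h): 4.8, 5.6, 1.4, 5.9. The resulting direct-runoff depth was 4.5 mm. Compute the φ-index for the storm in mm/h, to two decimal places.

Only the 3 blocks with intensity above φ contribute runoff: 4.8, 5.6, 5.9 mm/h.
Σ(I−φ)·Δt = d  ⇒  (4.8+5.6+5.9 − 3φ)·0.5 = 4.5
φ = (16.30 − 4.5/0.5) / 3 = 2.43 mm/h.

φ ≈ 2.43 mm/h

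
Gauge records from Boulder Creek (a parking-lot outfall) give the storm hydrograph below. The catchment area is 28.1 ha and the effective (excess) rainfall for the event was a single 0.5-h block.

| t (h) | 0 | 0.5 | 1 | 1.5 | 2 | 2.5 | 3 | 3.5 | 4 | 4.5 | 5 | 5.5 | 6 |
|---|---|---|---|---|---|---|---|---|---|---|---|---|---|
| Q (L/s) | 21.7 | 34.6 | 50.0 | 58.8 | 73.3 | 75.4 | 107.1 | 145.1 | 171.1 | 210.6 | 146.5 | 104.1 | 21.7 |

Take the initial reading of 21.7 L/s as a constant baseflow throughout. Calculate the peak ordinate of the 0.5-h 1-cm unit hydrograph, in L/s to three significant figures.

U_p ≈ 314 L/s

Direct runoff: 0.0, 12.9, 28.3, 37.1, 51.6, 53.7, 85.4, 123.4, 149.4, 188.9, 124.8, 82.4, 0.0 L/s; ΣQ_DR = 937.9 L/s, peak = 188.9 L/s.
Runoff depth d = ΣQ_DR·Δt / A = 937.9 × 1800 / (28.1 ha) = 6.008 mm.
The 1-cm UH is the DRH scaled by (10 mm)/d, so U_p = 188.9 × 10/6.008 = 314 L/s.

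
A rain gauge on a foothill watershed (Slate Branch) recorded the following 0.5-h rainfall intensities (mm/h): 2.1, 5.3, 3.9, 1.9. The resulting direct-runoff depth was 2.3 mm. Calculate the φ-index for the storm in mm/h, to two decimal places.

φ ≈ 2.30 mm/h

Only the 2 blocks with intensity above φ contribute runoff: 5.3, 3.9 mm/h.
Σ(I−φ)·Δt = d  ⇒  (5.3+3.9 − 2φ)·0.5 = 2.3
φ = (9.200 − 2.3/0.5) / 2 = 2.30 mm/h.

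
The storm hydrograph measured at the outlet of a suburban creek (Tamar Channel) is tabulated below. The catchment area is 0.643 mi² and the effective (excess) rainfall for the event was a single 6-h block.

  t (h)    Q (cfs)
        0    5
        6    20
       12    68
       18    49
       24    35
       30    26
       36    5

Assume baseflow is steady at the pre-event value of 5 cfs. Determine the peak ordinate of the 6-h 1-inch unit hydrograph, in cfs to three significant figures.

U_p ≈ 25.2 cfs

Direct runoff: 0.0, 15.0, 63.0, 44.0, 30.0, 21.0, 0.0 cfs; ΣQ_DR = 173.0 cfs, peak = 63.0 cfs.
Runoff depth d = ΣQ_DR·Δt / A = 173.0 × 21600 / (0.643 mi²) = 2.502 in.
The 1-inch UH is the DRH scaled by (1 in)/d, so U_p = 63.0 × 1/2.502 = 25.2 cfs.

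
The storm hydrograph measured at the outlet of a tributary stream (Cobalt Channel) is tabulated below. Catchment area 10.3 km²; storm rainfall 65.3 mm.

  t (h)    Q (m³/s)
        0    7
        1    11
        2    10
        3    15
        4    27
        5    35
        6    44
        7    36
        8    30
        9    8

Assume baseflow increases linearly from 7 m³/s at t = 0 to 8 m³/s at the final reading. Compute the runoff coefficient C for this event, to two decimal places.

ΣQ_DR = 148.0 m³/s; V = ΣQ_DR·Δt = 5.328 × 10^5 m³.
Runoff depth d = V / A = 51.73 mm.
C = d / P = 51.73 / 65.3 = 0.79.

C ≈ 0.79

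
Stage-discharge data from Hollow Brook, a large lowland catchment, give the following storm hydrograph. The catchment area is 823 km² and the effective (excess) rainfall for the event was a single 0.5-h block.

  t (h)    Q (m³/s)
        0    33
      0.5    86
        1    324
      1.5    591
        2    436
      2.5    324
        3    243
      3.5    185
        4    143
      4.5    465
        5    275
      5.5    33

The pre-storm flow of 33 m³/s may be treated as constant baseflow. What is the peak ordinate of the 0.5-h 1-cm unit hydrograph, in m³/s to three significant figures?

U_p ≈ 930 m³/s

Direct runoff: 0.0, 53.0, 291.0, 558.0, 403.0, 291.0, 210.0, 152.0, 110.0, 432.0, 242.0, 0.0 m³/s; ΣQ_DR = 2742 m³/s, peak = 558.0 m³/s.
Runoff depth d = ΣQ_DR·Δt / A = 2742 × 1800 / (823 km²) = 5.997 mm.
The 1-cm UH is the DRH scaled by (10 mm)/d, so U_p = 558.0 × 10/5.997 = 930 m³/s.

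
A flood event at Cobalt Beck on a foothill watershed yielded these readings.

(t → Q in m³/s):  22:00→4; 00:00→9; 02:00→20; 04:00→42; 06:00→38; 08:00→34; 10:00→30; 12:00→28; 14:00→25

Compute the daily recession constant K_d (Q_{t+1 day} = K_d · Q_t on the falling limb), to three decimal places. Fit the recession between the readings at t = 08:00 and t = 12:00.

K_d ≈ 0.312

Between t = 08:00 and t = 12:00 the flow falls from 34 to 28 m³/s over 2×2 h = 4 h.
Per-interval ratio K = (28/34)^(1/2) = 0.9075; K_d = K^(24/2) = 0.312.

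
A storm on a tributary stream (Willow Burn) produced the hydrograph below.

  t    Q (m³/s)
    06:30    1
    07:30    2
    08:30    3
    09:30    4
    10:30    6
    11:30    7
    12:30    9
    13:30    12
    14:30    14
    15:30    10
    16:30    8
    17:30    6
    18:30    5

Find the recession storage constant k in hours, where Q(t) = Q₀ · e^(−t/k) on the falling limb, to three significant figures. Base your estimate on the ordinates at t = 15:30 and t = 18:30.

On the falling limb, Q drops from 10 to 5 m³/s between t = 15:30 and t = 18:30 (Δt = 3 h).
k = −Δt / ln(Q₂/Q₁) = −3 / ln(5/10) = 4.33 h.

k ≈ 4.33 h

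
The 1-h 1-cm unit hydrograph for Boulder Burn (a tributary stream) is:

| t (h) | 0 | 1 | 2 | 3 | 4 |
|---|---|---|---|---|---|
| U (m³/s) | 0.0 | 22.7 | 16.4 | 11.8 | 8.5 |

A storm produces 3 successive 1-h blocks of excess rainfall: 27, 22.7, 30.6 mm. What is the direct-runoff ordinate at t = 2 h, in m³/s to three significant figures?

Q ≈ 95.8 m³/s

By discrete convolution, Q_j = Σ (P_i / 10 mm) · U_{j−i}.
At t = 2 h (j=2): Q = (27/10)·16.4 + (22.7/10)·22.7 + (30.6/10)·0.0 = 95.8 m³/s.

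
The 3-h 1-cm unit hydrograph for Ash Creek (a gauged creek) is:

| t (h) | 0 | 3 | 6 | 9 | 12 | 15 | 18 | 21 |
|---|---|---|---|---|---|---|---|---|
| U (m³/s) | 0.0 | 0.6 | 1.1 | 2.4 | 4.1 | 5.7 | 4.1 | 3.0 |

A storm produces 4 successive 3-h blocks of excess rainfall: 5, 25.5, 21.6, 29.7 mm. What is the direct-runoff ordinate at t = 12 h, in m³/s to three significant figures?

Q ≈ 12.3 m³/s

By discrete convolution, Q_j = Σ (P_i / 10 mm) · U_{j−i}.
At t = 12 h (j=4): Q = (5/10)·4.1 + (25.5/10)·2.4 + (21.6/10)·1.1 + (29.7/10)·0.6 = 12.3 m³/s.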